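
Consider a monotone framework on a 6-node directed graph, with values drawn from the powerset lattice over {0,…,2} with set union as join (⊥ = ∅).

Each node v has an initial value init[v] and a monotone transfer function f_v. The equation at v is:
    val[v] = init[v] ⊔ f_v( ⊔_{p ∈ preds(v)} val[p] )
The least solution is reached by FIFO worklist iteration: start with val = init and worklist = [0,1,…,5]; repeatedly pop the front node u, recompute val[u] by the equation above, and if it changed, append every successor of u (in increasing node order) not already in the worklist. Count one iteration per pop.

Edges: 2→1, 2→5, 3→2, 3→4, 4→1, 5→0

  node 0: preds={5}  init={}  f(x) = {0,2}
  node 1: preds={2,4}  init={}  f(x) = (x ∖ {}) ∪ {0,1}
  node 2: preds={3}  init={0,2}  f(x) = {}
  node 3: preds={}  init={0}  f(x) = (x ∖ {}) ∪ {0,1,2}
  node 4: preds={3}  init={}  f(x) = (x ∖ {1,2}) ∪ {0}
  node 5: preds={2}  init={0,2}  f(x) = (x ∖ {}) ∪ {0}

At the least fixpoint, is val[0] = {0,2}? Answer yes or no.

yes

Worklist (8 pops):
  #1 pop 0: in={0,2} → {0,2} (was {}); enqueue []
  #2 pop 1: in={0,2} → {0,1,2} (was {}); enqueue []
  #3 pop 2: in={0} → {0,2} (no change)
  #4 pop 3: in={} → {0,1,2} (was {0}); enqueue [2]
  #5 pop 4: in={0,1,2} → {0} (was {}); enqueue [1]
  #6 pop 5: in={0,2} → {0,2} (no change)
  #7 pop 2: in={0,1,2} → {0,2} (no change)
  #8 pop 1: in={0,2} → {0,1,2} (no change)

Fixpoint:
  val[0] = {0,2}
  val[1] = {0,1,2}
  val[2] = {0,2}
  val[3] = {0,1,2}
  val[4] = {0}
  val[5] = {0,2}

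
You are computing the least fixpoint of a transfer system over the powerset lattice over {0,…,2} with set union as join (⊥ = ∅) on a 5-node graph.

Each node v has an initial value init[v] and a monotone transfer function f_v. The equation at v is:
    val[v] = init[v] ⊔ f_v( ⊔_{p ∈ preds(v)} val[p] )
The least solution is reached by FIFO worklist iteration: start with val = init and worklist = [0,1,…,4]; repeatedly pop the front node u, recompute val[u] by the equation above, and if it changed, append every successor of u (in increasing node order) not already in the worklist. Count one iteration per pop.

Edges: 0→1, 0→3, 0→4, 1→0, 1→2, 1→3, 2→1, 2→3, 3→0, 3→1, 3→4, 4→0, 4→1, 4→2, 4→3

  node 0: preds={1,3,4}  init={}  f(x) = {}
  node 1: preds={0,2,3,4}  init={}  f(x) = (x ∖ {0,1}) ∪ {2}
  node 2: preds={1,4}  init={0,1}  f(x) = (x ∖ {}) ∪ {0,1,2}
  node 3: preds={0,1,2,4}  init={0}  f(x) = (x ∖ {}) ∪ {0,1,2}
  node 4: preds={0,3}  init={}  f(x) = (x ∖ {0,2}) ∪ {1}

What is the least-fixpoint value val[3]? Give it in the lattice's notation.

Iteration log — 9 steps:
  step 1. node 0  ⊔preds={0}  new={}  stable
  step 2. node 1  ⊔preds={0,1}  new={2}  old={}  +wl: 0
  step 3. node 2  ⊔preds={2}  new={0,1,2}  old={0,1}  +wl: 1
  step 4. node 3  ⊔preds={0,1,2}  new={0,1,2}  old={0}  +wl: 
  step 5. node 4  ⊔preds={0,1,2}  new={1}  old={}  +wl: 2,3
  step 6. node 0  ⊔preds={0,1,2}  new={}  stable
  step 7. node 1  ⊔preds={0,1,2}  new={2}  stable
  step 8. node 2  ⊔preds={1,2}  new={0,1,2}  stable
  step 9. node 3  ⊔preds={0,1,2}  new={0,1,2}  stable

Least fixpoint reached:
  node 0: {}
  node 1: {2}
  node 2: {0,1,2}
  node 3: {0,1,2}
  node 4: {1}

{0,1,2}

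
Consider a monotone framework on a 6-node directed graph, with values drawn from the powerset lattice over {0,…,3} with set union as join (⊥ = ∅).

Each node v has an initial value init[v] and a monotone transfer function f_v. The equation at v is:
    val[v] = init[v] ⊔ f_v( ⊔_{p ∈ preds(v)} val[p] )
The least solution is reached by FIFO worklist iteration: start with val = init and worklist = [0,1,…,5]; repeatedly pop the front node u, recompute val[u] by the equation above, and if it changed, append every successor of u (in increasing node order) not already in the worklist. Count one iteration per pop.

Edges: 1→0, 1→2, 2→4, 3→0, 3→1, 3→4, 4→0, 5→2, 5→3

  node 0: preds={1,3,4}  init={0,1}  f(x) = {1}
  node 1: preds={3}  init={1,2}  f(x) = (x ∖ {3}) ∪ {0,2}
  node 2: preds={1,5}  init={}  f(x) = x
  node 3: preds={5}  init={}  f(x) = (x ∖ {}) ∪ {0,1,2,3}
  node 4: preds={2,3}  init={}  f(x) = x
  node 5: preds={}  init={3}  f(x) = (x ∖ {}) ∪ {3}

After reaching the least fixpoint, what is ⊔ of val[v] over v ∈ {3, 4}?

Worklist (8 pops):
  #1 pop 0: in={1,2} → {0,1} (no change)
  #2 pop 1: in={} → {0,1,2} (was {1,2}); enqueue [0]
  #3 pop 2: in={0,1,2,3} → {0,1,2,3} (was {}); enqueue []
  #4 pop 3: in={3} → {0,1,2,3} (was {}); enqueue [1]
  #5 pop 4: in={0,1,2,3} → {0,1,2,3} (was {}); enqueue []
  #6 pop 5: in={} → {3} (no change)
  #7 pop 0: in={0,1,2,3} → {0,1} (no change)
  #8 pop 1: in={0,1,2,3} → {0,1,2} (no change)

Fixpoint:
  val[0] = {0,1}
  val[1] = {0,1,2}
  val[2] = {0,1,2,3}
  val[3] = {0,1,2,3}
  val[4] = {0,1,2,3}
  val[5] = {3}

{0,1,2,3}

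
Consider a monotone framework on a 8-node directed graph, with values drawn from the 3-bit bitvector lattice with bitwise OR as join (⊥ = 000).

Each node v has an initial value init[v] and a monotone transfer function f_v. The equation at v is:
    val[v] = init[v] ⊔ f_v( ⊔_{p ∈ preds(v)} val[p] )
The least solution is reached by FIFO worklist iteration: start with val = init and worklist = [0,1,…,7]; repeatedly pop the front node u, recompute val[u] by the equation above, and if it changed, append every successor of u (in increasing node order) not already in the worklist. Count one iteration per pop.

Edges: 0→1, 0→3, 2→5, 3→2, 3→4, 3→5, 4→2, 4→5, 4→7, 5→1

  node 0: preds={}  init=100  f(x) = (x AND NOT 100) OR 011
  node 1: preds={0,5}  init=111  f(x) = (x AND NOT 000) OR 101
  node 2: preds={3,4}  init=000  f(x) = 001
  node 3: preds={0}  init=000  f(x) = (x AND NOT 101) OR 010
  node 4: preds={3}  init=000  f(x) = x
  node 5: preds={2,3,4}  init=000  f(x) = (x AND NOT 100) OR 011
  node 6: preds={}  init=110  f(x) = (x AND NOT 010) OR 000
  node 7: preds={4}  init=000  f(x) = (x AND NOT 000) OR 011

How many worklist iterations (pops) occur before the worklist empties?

Trace (10 dequeues):
  [1] u=0 | in 000 | out 111 | prev 100 | push {}
  [2] u=1 | in 111 | out 111 | ==
  [3] u=2 | in 000 | out 001 | prev 000 | push {}
  [4] u=3 | in 111 | out 010 | prev 000 | push {2}
  [5] u=4 | in 010 | out 010 | prev 000 | push {}
  [6] u=5 | in 011 | out 011 | prev 000 | push {1}
  [7] u=6 | in 000 | out 110 | ==
  [8] u=7 | in 010 | out 011 | prev 000 | push {}
  [9] u=2 | in 010 | out 001 | ==
  [10] u=1 | in 111 | out 111 | ==

Converged values:
  [0] 111
  [1] 111
  [2] 001
  [3] 010
  [4] 010
  [5] 011
  [6] 110
  [7] 011

10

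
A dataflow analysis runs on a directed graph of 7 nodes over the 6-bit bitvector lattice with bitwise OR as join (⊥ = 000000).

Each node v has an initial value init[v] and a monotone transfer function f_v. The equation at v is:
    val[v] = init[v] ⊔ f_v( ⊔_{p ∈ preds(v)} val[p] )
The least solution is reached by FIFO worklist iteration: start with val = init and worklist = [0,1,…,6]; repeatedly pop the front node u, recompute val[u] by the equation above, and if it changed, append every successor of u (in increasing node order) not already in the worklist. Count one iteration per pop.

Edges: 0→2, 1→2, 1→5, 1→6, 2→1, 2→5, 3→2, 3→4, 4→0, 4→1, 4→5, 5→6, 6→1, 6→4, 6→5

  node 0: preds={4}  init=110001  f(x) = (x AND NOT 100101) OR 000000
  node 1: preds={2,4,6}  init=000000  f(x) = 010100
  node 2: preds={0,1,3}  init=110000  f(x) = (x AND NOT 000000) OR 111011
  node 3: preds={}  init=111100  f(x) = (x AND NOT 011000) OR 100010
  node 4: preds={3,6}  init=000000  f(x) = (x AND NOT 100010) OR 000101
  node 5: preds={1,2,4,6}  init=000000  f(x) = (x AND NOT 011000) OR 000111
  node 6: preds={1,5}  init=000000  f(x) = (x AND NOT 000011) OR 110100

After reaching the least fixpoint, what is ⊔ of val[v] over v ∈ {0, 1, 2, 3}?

111111

Trace (13 dequeues):
  [1] u=0 | in 000000 | out 110001 | ==
  [2] u=1 | in 110000 | out 010100 | prev 000000 | push {}
  [3] u=2 | in 111101 | out 111111 | prev 110000 | push {1}
  [4] u=3 | in 000000 | out 111110 | prev 111100 | push {2}
  [5] u=4 | in 111110 | out 011101 | prev 000000 | push {0}
  [6] u=5 | in 111111 | out 100111 | prev 000000 | push {}
  [7] u=6 | in 110111 | out 110100 | prev 000000 | push {4,5}
  [8] u=1 | in 111111 | out 010100 | ==
  [9] u=2 | in 111111 | out 111111 | ==
  [10] u=0 | in 011101 | out 111001 | prev 110001 | push {2}
  [11] u=4 | in 111110 | out 011101 | ==
  [12] u=5 | in 111111 | out 100111 | ==
  [13] u=2 | in 111111 | out 111111 | ==

Converged values:
  [0] 111001
  [1] 010100
  [2] 111111
  [3] 111110
  [4] 011101
  [5] 100111
  [6] 110100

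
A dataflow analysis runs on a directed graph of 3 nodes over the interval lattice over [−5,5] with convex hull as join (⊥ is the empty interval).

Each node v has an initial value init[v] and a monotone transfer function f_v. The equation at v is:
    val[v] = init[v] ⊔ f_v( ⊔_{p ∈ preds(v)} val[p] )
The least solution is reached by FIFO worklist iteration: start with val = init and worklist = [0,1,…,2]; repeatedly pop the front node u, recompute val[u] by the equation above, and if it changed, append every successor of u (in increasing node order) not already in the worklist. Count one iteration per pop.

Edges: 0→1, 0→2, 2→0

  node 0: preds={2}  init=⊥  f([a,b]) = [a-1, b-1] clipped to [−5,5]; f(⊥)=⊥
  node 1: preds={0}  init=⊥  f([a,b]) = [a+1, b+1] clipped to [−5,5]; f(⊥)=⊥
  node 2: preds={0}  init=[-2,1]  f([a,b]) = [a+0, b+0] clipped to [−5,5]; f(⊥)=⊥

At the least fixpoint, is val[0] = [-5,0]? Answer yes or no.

yes

Worklist (10 pops):
  #1 pop 0: in=[-2,1] → [-3,0] (was ⊥); enqueue []
  #2 pop 1: in=[-3,0] → [-2,1] (was ⊥); enqueue []
  #3 pop 2: in=[-3,0] → [-3,1] (was [-2,1]); enqueue [0]
  #4 pop 0: in=[-3,1] → [-4,0] (was [-3,0]); enqueue [1,2]
  #5 pop 1: in=[-4,0] → [-3,1] (was [-2,1]); enqueue []
  #6 pop 2: in=[-4,0] → [-4,1] (was [-3,1]); enqueue [0]
  #7 pop 0: in=[-4,1] → [-5,0] (was [-4,0]); enqueue [1,2]
  #8 pop 1: in=[-5,0] → [-4,1] (was [-3,1]); enqueue []
  #9 pop 2: in=[-5,0] → [-5,1] (was [-4,1]); enqueue [0]
  #10 pop 0: in=[-5,1] → [-5,0] (no change)

Fixpoint:
  val[0] = [-5,0]
  val[1] = [-4,1]
  val[2] = [-5,1]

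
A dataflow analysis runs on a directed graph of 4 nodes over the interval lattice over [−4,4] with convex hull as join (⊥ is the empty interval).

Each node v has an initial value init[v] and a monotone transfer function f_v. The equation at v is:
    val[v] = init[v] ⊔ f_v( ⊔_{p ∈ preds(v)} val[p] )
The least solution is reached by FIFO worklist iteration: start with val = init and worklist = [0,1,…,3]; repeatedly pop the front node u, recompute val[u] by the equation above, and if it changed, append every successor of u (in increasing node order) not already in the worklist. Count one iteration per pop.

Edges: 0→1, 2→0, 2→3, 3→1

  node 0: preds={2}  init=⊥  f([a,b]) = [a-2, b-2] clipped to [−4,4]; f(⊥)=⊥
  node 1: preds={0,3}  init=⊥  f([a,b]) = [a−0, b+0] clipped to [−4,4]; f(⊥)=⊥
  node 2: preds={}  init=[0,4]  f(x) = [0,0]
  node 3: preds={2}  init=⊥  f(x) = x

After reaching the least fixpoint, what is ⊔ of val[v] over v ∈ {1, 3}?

[-2,4]

Worklist (5 pops):
  #1 pop 0: in=[0,4] → [-2,2] (was ⊥); enqueue []
  #2 pop 1: in=[-2,2] → [-2,2] (was ⊥); enqueue []
  #3 pop 2: in=⊥ → [0,4] (no change)
  #4 pop 3: in=[0,4] → [0,4] (was ⊥); enqueue [1]
  #5 pop 1: in=[-2,4] → [-2,4] (was [-2,2]); enqueue []

Fixpoint:
  val[0] = [-2,2]
  val[1] = [-2,4]
  val[2] = [0,4]
  val[3] = [0,4]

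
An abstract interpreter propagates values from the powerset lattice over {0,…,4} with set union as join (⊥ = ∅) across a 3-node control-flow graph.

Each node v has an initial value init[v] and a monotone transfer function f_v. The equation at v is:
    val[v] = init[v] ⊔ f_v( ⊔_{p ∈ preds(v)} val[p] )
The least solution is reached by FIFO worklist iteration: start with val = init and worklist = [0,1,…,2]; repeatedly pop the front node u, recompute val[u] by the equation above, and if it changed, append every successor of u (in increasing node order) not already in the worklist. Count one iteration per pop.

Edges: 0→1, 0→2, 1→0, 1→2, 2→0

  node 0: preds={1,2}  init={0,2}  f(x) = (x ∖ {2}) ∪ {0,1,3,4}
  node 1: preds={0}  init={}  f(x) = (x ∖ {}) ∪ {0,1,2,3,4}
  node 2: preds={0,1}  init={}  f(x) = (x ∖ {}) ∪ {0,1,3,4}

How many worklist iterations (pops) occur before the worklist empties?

Iteration log — 4 steps:
  step 1. node 0  ⊔preds={}  new={0,1,2,3,4}  old={0,2}  +wl: 
  step 2. node 1  ⊔preds={0,1,2,3,4}  new={0,1,2,3,4}  old={}  +wl: 0
  step 3. node 2  ⊔preds={0,1,2,3,4}  new={0,1,2,3,4}  old={}  +wl: 
  step 4. node 0  ⊔preds={0,1,2,3,4}  new={0,1,2,3,4}  stable

Least fixpoint reached:
  node 0: {0,1,2,3,4}
  node 1: {0,1,2,3,4}
  node 2: {0,1,2,3,4}

4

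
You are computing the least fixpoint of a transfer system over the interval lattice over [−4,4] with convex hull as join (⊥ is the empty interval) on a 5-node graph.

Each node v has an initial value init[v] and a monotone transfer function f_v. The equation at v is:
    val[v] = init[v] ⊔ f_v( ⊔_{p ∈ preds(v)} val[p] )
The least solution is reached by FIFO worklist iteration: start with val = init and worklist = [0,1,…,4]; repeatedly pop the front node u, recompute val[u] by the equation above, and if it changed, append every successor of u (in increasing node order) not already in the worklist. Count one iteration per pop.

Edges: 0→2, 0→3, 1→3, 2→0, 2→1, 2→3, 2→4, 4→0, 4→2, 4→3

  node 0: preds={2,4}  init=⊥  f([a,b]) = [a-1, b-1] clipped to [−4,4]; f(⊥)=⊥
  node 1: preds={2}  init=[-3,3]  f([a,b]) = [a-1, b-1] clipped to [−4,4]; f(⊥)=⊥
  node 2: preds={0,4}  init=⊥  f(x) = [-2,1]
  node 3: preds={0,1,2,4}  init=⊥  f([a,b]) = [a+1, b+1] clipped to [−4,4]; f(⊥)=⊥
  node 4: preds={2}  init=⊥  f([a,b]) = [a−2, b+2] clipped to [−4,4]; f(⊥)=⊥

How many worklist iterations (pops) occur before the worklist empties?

Iteration log — 9 steps:
  step 1. node 0  ⊔preds=⊥  new=⊥  stable
  step 2. node 1  ⊔preds=⊥  new=[-3,3]  stable
  step 3. node 2  ⊔preds=⊥  new=[-2,1]  old=⊥  +wl: 0,1
  step 4. node 3  ⊔preds=[-3,3]  new=[-2,4]  old=⊥  +wl: 
  step 5. node 4  ⊔preds=[-2,1]  new=[-4,3]  old=⊥  +wl: 2,3
  step 6. node 0  ⊔preds=[-4,3]  new=[-4,2]  old=⊥  +wl: 
  step 7. node 1  ⊔preds=[-2,1]  new=[-3,3]  stable
  step 8. node 2  ⊔preds=[-4,3]  new=[-2,1]  stable
  step 9. node 3  ⊔preds=[-4,3]  new=[-3,4]  old=[-2,4]  +wl: 

Least fixpoint reached:
  node 0: [-4,2]
  node 1: [-3,3]
  node 2: [-2,1]
  node 3: [-3,4]
  node 4: [-4,3]

9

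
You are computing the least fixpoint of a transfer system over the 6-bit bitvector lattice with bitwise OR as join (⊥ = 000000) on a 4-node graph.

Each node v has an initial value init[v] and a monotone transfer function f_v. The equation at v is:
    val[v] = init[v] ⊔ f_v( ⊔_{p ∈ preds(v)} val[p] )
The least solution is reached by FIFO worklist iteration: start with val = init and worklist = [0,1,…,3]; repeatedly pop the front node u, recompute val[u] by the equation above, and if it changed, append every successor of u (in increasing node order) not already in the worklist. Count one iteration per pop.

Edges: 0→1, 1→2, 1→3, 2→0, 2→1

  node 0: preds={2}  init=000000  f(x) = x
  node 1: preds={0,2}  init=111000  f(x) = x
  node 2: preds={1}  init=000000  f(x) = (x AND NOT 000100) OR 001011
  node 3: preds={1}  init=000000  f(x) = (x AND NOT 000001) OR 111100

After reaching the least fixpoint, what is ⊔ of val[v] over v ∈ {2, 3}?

111111

Worklist (8 pops):
  #1 pop 0: in=000000 → 000000 (no change)
  #2 pop 1: in=000000 → 111000 (no change)
  #3 pop 2: in=111000 → 111011 (was 000000); enqueue [0,1]
  #4 pop 3: in=111000 → 111100 (was 000000); enqueue []
  #5 pop 0: in=111011 → 111011 (was 000000); enqueue []
  #6 pop 1: in=111011 → 111011 (was 111000); enqueue [2,3]
  #7 pop 2: in=111011 → 111011 (no change)
  #8 pop 3: in=111011 → 111110 (was 111100); enqueue []

Fixpoint:
  val[0] = 111011
  val[1] = 111011
  val[2] = 111011
  val[3] = 111110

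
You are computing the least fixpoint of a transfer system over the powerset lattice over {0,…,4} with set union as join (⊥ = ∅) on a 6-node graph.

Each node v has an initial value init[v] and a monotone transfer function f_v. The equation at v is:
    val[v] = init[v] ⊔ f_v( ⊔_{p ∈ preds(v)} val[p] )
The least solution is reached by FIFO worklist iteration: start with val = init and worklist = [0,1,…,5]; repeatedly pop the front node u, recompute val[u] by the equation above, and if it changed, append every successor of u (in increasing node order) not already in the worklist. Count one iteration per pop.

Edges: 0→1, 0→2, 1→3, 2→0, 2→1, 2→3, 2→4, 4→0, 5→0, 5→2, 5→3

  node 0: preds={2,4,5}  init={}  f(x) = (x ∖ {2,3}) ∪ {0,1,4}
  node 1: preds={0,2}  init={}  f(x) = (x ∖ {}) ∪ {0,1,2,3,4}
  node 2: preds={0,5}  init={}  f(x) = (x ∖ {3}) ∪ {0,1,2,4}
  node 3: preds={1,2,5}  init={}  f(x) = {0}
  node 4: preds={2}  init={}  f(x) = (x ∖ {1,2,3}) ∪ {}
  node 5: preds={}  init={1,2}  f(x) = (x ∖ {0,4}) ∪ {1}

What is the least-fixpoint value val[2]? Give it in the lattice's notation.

Worklist (8 pops):
  #1 pop 0: in={1,2} → {0,1,4} (was {}); enqueue []
  #2 pop 1: in={0,1,4} → {0,1,2,3,4} (was {}); enqueue []
  #3 pop 2: in={0,1,2,4} → {0,1,2,4} (was {}); enqueue [0,1]
  #4 pop 3: in={0,1,2,3,4} → {0} (was {}); enqueue []
  #5 pop 4: in={0,1,2,4} → {0,4} (was {}); enqueue []
  #6 pop 5: in={} → {1,2} (no change)
  #7 pop 0: in={0,1,2,4} → {0,1,4} (no change)
  #8 pop 1: in={0,1,2,4} → {0,1,2,3,4} (no change)

Fixpoint:
  val[0] = {0,1,4}
  val[1] = {0,1,2,3,4}
  val[2] = {0,1,2,4}
  val[3] = {0}
  val[4] = {0,4}
  val[5] = {1,2}

{0,1,2,4}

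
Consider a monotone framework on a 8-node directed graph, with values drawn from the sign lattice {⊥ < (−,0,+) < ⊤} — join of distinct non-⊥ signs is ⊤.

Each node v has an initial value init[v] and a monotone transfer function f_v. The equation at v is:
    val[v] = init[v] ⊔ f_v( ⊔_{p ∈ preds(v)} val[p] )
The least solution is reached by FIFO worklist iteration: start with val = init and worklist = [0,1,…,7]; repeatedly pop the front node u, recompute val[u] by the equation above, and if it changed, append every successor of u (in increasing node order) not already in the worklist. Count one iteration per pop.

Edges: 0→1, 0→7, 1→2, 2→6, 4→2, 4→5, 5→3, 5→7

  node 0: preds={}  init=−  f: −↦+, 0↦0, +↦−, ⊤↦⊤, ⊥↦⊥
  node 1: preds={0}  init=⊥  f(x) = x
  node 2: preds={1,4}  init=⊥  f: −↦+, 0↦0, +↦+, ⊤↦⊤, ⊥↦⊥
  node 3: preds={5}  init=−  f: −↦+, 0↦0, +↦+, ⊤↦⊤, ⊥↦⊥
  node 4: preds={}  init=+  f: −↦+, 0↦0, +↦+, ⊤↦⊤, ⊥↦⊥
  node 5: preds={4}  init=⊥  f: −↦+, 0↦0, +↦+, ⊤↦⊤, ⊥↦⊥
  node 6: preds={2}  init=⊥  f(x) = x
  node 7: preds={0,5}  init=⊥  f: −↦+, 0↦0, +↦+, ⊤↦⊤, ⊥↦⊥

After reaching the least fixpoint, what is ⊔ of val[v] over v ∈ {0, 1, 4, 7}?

Worklist (9 pops):
  #1 pop 0: in=⊥ → − (no change)
  #2 pop 1: in=− → − (was ⊥); enqueue []
  #3 pop 2: in=⊤ → ⊤ (was ⊥); enqueue []
  #4 pop 3: in=⊥ → − (no change)
  #5 pop 4: in=⊥ → + (no change)
  #6 pop 5: in=+ → + (was ⊥); enqueue [3]
  #7 pop 6: in=⊤ → ⊤ (was ⊥); enqueue []
  #8 pop 7: in=⊤ → ⊤ (was ⊥); enqueue []
  #9 pop 3: in=+ → ⊤ (was −); enqueue []

Fixpoint:
  val[0] = −
  val[1] = −
  val[2] = ⊤
  val[3] = ⊤
  val[4] = +
  val[5] = +
  val[6] = ⊤
  val[7] = ⊤

⊤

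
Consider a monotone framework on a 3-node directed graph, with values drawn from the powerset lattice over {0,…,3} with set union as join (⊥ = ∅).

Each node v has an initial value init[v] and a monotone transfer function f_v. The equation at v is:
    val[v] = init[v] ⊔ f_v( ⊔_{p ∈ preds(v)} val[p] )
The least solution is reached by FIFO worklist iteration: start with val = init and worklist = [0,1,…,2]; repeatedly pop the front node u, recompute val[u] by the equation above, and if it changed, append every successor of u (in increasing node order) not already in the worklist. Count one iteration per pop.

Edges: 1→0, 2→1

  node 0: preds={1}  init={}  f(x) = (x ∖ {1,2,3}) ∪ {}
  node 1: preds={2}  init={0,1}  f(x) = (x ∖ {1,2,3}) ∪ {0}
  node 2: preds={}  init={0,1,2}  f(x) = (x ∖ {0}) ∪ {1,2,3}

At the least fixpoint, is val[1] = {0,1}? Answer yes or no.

yes

Iteration log — 4 steps:
  step 1. node 0  ⊔preds={0,1}  new={0}  old={}  +wl: 
  step 2. node 1  ⊔preds={0,1,2}  new={0,1}  stable
  step 3. node 2  ⊔preds={}  new={0,1,2,3}  old={0,1,2}  +wl: 1
  step 4. node 1  ⊔preds={0,1,2,3}  new={0,1}  stable

Least fixpoint reached:
  node 0: {0}
  node 1: {0,1}
  node 2: {0,1,2,3}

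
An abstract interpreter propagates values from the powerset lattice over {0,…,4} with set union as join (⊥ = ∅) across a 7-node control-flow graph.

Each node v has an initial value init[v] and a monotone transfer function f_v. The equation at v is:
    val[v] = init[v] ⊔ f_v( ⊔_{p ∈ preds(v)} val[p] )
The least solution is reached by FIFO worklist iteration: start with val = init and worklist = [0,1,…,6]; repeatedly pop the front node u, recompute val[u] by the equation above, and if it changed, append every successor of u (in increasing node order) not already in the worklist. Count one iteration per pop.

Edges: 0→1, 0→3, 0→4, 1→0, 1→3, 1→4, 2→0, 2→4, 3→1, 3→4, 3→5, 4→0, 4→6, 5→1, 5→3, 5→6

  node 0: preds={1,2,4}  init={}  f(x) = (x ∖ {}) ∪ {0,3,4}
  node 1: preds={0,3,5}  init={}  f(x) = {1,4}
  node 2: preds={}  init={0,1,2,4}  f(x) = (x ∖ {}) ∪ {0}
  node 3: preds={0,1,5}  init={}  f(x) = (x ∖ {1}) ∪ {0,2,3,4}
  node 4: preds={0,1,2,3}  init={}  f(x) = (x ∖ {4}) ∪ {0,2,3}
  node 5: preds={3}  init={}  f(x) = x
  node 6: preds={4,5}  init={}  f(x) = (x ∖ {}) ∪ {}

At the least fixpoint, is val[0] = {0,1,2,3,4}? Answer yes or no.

yes

Iteration log — 10 steps:
  step 1. node 0  ⊔preds={0,1,2,4}  new={0,1,2,3,4}  old={}  +wl: 
  step 2. node 1  ⊔preds={0,1,2,3,4}  new={1,4}  old={}  +wl: 0
  step 3. node 2  ⊔preds={}  new={0,1,2,4}  stable
  step 4. node 3  ⊔preds={0,1,2,3,4}  new={0,2,3,4}  old={}  +wl: 1
  step 5. node 4  ⊔preds={0,1,2,3,4}  new={0,1,2,3}  old={}  +wl: 
  step 6. node 5  ⊔preds={0,2,3,4}  new={0,2,3,4}  old={}  +wl: 3
  step 7. node 6  ⊔preds={0,1,2,3,4}  new={0,1,2,3,4}  old={}  +wl: 
  step 8. node 0  ⊔preds={0,1,2,3,4}  new={0,1,2,3,4}  stable
  step 9. node 1  ⊔preds={0,1,2,3,4}  new={1,4}  stable
  step 10. node 3  ⊔preds={0,1,2,3,4}  new={0,2,3,4}  stable

Least fixpoint reached:
  node 0: {0,1,2,3,4}
  node 1: {1,4}
  node 2: {0,1,2,4}
  node 3: {0,2,3,4}
  node 4: {0,1,2,3}
  node 5: {0,2,3,4}
  node 6: {0,1,2,3,4}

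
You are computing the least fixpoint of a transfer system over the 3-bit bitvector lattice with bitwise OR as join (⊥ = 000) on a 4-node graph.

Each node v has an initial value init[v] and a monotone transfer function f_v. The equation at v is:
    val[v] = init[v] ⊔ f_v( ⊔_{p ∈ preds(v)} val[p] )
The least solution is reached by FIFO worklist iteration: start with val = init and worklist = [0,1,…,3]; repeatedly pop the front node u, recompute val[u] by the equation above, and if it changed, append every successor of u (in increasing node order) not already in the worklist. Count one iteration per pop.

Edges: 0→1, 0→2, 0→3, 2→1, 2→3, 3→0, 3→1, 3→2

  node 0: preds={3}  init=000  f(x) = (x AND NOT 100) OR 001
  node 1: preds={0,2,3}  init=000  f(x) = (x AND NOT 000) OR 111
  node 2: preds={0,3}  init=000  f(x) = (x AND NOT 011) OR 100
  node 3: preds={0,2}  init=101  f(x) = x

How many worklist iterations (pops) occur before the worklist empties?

Trace (5 dequeues):
  [1] u=0 | in 101 | out 001 | prev 000 | push {}
  [2] u=1 | in 101 | out 111 | prev 000 | push {}
  [3] u=2 | in 101 | out 100 | prev 000 | push {1}
  [4] u=3 | in 101 | out 101 | ==
  [5] u=1 | in 101 | out 111 | ==

Converged values:
  [0] 001
  [1] 111
  [2] 100
  [3] 101

5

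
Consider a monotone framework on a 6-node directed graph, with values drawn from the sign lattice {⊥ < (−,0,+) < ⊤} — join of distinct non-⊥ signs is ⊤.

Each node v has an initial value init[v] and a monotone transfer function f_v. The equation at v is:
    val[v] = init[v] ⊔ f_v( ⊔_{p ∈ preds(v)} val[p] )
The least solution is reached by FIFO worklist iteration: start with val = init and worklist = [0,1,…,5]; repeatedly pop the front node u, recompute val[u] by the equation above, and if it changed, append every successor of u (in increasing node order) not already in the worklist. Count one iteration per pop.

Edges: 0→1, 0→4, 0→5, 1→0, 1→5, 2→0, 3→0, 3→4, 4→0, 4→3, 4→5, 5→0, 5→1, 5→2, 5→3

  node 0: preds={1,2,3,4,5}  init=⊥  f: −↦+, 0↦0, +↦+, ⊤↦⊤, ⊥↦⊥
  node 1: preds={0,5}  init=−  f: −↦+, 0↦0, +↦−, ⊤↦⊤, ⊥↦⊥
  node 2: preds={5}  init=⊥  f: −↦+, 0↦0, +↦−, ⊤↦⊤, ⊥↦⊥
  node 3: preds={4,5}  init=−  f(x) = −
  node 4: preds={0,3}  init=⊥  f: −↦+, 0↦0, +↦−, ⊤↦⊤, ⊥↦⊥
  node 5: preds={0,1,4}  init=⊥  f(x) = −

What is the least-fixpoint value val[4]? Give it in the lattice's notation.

Worklist (13 pops):
  #1 pop 0: in=− → + (was ⊥); enqueue []
  #2 pop 1: in=+ → − (no change)
  #3 pop 2: in=⊥ → ⊥ (no change)
  #4 pop 3: in=⊥ → − (no change)
  #5 pop 4: in=⊤ → ⊤ (was ⊥); enqueue [0,3]
  #6 pop 5: in=⊤ → − (was ⊥); enqueue [1,2]
  #7 pop 0: in=⊤ → ⊤ (was +); enqueue [4,5]
  #8 pop 3: in=⊤ → − (no change)
  #9 pop 1: in=⊤ → ⊤ (was −); enqueue [0]
  #10 pop 2: in=− → + (was ⊥); enqueue []
  #11 pop 4: in=⊤ → ⊤ (no change)
  #12 pop 5: in=⊤ → − (no change)
  #13 pop 0: in=⊤ → ⊤ (no change)

Fixpoint:
  val[0] = ⊤
  val[1] = ⊤
  val[2] = +
  val[3] = −
  val[4] = ⊤
  val[5] = −

⊤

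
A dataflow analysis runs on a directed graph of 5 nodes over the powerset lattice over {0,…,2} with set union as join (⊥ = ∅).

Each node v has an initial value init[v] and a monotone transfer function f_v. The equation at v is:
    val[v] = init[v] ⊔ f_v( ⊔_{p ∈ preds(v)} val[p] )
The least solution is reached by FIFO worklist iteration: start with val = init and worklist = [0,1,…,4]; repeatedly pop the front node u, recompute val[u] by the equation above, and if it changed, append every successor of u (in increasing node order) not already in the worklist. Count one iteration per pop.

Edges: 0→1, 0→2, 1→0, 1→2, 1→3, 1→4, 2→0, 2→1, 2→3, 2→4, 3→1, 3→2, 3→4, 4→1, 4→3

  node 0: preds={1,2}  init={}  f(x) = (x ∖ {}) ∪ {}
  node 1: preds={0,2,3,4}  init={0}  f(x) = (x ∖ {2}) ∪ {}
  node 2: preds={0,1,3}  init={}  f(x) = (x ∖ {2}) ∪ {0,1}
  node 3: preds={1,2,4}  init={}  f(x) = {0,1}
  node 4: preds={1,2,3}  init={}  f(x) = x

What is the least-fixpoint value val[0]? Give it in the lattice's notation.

Trace (11 dequeues):
  [1] u=0 | in {0} | out {0} | prev {} | push {}
  [2] u=1 | in {0} | out {0} | ==
  [3] u=2 | in {0} | out {0,1} | prev {} | push {0,1}
  [4] u=3 | in {0,1} | out {0,1} | prev {} | push {2}
  [5] u=4 | in {0,1} | out {0,1} | prev {} | push {3}
  [6] u=0 | in {0,1} | out {0,1} | prev {0} | push {}
  [7] u=1 | in {0,1} | out {0,1} | prev {0} | push {0,4}
  [8] u=2 | in {0,1} | out {0,1} | ==
  [9] u=3 | in {0,1} | out {0,1} | ==
  [10] u=0 | in {0,1} | out {0,1} | ==
  [11] u=4 | in {0,1} | out {0,1} | ==

Converged values:
  [0] {0,1}
  [1] {0,1}
  [2] {0,1}
  [3] {0,1}
  [4] {0,1}

{0,1}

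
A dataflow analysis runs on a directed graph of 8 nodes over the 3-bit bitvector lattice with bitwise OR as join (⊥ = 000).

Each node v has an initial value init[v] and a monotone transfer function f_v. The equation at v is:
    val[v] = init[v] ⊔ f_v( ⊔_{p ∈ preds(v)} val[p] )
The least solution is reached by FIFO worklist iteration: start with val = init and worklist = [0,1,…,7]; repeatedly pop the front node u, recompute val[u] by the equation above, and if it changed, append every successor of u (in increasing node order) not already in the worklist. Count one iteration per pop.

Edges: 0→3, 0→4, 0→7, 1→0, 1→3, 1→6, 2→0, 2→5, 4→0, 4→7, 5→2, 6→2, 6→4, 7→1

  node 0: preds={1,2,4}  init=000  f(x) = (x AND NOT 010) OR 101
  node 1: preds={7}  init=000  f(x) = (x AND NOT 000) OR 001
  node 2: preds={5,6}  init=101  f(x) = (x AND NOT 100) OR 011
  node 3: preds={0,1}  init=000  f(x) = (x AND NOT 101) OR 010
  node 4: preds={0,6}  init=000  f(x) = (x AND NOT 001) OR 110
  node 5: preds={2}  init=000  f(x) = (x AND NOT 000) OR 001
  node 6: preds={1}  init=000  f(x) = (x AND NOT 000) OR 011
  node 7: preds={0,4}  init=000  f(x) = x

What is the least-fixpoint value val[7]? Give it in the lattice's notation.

111

Iteration log — 17 steps:
  step 1. node 0  ⊔preds=101  new=101  old=000  +wl: 
  step 2. node 1  ⊔preds=000  new=001  old=000  +wl: 0
  step 3. node 2  ⊔preds=000  new=111  old=101  +wl: 
  step 4. node 3  ⊔preds=101  new=010  old=000  +wl: 
  step 5. node 4  ⊔preds=101  new=110  old=000  +wl: 
  step 6. node 5  ⊔preds=111  new=111  old=000  +wl: 2
  step 7. node 6  ⊔preds=001  new=011  old=000  +wl: 4
  step 8. node 7  ⊔preds=111  new=111  old=000  +wl: 1
  step 9. node 0  ⊔preds=111  new=101  stable
  step 10. node 2  ⊔preds=111  new=111  stable
  step 11. node 4  ⊔preds=111  new=110  stable
  step 12. node 1  ⊔preds=111  new=111  old=001  +wl: 0,3,6
  step 13. node 0  ⊔preds=111  new=101  stable
  step 14. node 3  ⊔preds=111  new=010  stable
  step 15. node 6  ⊔preds=111  new=111  old=011  +wl: 2,4
  step 16. node 2  ⊔preds=111  new=111  stable
  step 17. node 4  ⊔preds=111  new=110  stable

Least fixpoint reached:
  node 0: 101
  node 1: 111
  node 2: 111
  node 3: 010
  node 4: 110
  node 5: 111
  node 6: 111
  node 7: 111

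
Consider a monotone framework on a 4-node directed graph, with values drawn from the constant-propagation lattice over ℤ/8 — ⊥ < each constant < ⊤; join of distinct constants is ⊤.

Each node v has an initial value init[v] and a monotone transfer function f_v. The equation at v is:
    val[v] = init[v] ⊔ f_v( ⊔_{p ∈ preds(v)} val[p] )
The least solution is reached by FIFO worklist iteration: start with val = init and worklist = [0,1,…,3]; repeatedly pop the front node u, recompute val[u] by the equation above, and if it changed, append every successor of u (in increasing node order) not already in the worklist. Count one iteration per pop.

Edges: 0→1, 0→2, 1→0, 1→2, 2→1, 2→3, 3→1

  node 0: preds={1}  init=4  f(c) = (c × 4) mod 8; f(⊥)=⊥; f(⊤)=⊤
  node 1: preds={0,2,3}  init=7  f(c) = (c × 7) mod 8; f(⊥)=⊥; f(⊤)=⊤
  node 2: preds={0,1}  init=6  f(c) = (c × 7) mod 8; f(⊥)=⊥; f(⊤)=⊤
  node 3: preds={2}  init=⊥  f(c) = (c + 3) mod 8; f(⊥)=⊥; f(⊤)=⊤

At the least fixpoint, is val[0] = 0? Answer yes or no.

no

Iteration log — 7 steps:
  step 1. node 0  ⊔preds=7  new=4  stable
  step 2. node 1  ⊔preds=⊤  new=⊤  old=7  +wl: 0
  step 3. node 2  ⊔preds=⊤  new=⊤  old=6  +wl: 1
  step 4. node 3  ⊔preds=⊤  new=⊤  old=⊥  +wl: 
  step 5. node 0  ⊔preds=⊤  new=⊤  old=4  +wl: 2
  step 6. node 1  ⊔preds=⊤  new=⊤  stable
  step 7. node 2  ⊔preds=⊤  new=⊤  stable

Least fixpoint reached:
  node 0: ⊤
  node 1: ⊤
  node 2: ⊤
  node 3: ⊤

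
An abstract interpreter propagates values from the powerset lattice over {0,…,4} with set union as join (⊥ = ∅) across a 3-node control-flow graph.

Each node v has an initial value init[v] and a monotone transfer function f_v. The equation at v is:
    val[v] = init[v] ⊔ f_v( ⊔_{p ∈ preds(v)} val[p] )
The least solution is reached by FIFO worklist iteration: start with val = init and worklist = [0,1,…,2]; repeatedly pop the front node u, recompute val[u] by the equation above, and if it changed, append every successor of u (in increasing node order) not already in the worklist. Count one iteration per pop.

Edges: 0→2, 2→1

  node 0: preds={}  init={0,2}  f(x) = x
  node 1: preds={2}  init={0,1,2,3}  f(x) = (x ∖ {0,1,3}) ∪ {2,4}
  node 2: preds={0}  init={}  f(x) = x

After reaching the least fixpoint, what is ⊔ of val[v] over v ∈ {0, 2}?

{0,2}

Iteration log — 4 steps:
  step 1. node 0  ⊔preds={}  new={0,2}  stable
  step 2. node 1  ⊔preds={}  new={0,1,2,3,4}  old={0,1,2,3}  +wl: 
  step 3. node 2  ⊔preds={0,2}  new={0,2}  old={}  +wl: 1
  step 4. node 1  ⊔preds={0,2}  new={0,1,2,3,4}  stable

Least fixpoint reached:
  node 0: {0,2}
  node 1: {0,1,2,3,4}
  node 2: {0,2}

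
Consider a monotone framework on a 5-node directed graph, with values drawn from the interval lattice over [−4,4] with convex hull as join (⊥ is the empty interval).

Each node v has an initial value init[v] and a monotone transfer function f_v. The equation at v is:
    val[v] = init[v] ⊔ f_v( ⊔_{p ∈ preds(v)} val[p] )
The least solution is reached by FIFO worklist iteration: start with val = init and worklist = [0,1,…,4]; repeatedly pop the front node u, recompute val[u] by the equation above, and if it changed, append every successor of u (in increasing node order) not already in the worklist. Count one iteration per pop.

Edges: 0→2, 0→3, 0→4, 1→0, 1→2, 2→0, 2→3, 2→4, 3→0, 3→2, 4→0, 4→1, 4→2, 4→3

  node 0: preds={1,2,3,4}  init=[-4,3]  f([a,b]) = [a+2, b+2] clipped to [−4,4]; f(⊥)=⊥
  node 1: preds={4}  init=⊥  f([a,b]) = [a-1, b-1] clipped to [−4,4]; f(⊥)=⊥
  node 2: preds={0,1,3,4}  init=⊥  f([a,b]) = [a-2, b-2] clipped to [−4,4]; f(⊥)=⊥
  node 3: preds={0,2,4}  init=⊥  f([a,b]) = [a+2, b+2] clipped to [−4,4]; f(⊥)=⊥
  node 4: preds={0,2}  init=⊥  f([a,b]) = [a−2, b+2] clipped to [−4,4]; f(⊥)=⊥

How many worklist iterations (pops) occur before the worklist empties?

12

Trace (12 dequeues):
  [1] u=0 | in ⊥ | out [-4,3] | ==
  [2] u=1 | in ⊥ | out ⊥ | ==
  [3] u=2 | in [-4,3] | out [-4,1] | prev ⊥ | push {0}
  [4] u=3 | in [-4,3] | out [-2,4] | prev ⊥ | push {2}
  [5] u=4 | in [-4,3] | out [-4,4] | prev ⊥ | push {1,3}
  [6] u=0 | in [-4,4] | out [-4,4] | prev [-4,3] | push {4}
  [7] u=2 | in [-4,4] | out [-4,2] | prev [-4,1] | push {0}
  [8] u=1 | in [-4,4] | out [-4,3] | prev ⊥ | push {2}
  [9] u=3 | in [-4,4] | out [-2,4] | ==
  [10] u=4 | in [-4,4] | out [-4,4] | ==
  [11] u=0 | in [-4,4] | out [-4,4] | ==
  [12] u=2 | in [-4,4] | out [-4,2] | ==

Converged values:
  [0] [-4,4]
  [1] [-4,3]
  [2] [-4,2]
  [3] [-2,4]
  [4] [-4,4]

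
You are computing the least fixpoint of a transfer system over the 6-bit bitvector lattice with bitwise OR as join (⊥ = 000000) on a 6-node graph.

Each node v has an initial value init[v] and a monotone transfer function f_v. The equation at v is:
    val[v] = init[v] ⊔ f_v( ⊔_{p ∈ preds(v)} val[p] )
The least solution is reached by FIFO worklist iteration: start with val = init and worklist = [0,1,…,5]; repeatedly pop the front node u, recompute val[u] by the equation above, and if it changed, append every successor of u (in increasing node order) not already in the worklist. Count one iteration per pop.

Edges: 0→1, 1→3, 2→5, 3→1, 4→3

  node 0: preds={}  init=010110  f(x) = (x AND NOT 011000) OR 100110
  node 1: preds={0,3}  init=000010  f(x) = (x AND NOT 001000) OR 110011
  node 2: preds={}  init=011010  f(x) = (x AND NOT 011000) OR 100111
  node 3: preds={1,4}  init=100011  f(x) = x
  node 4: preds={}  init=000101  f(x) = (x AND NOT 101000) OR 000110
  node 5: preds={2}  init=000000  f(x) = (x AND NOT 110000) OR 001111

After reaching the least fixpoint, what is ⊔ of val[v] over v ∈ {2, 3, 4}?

Iteration log — 8 steps:
  step 1. node 0  ⊔preds=000000  new=110110  old=010110  +wl: 
  step 2. node 1  ⊔preds=110111  new=110111  old=000010  +wl: 
  step 3. node 2  ⊔preds=000000  new=111111  old=011010  +wl: 
  step 4. node 3  ⊔preds=110111  new=110111  old=100011  +wl: 1
  step 5. node 4  ⊔preds=000000  new=000111  old=000101  +wl: 3
  step 6. node 5  ⊔preds=111111  new=001111  old=000000  +wl: 
  step 7. node 1  ⊔preds=110111  new=110111  stable
  step 8. node 3  ⊔preds=110111  new=110111  stable

Least fixpoint reached:
  node 0: 110110
  node 1: 110111
  node 2: 111111
  node 3: 110111
  node 4: 000111
  node 5: 001111

111111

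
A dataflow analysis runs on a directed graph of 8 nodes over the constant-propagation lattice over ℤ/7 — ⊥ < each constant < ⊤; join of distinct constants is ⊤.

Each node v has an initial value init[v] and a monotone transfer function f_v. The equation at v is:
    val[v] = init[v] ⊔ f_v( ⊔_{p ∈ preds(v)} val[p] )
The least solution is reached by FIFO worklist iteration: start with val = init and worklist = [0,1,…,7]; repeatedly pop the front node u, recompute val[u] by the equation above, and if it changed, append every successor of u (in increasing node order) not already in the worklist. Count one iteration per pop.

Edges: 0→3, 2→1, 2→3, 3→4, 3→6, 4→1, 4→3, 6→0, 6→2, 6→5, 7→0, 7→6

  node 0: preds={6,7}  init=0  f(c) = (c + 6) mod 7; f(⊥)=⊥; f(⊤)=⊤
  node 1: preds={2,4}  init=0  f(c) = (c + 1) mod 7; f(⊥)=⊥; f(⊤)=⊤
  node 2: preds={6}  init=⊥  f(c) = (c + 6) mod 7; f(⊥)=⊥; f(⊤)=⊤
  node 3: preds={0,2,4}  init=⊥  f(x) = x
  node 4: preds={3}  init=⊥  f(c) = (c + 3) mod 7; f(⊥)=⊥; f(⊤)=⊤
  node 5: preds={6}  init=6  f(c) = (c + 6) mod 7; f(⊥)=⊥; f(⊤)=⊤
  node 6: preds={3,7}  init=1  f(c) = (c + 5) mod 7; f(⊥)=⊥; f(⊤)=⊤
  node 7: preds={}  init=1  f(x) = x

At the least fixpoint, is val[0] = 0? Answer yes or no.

Iteration log — 17 steps:
  step 1. node 0  ⊔preds=1  new=0  stable
  step 2. node 1  ⊔preds=⊥  new=0  stable
  step 3. node 2  ⊔preds=1  new=0  old=⊥  +wl: 1
  step 4. node 3  ⊔preds=0  new=0  old=⊥  +wl: 
  step 5. node 4  ⊔preds=0  new=3  old=⊥  +wl: 3
  step 6. node 5  ⊔preds=1  new=⊤  old=6  +wl: 
  step 7. node 6  ⊔preds=⊤  new=⊤  old=1  +wl: 0,2,5
  step 8. node 7  ⊔preds=⊥  new=1  stable
  step 9. node 1  ⊔preds=⊤  new=⊤  old=0  +wl: 
  step 10. node 3  ⊔preds=⊤  new=⊤  old=0  +wl: 4,6
  step 11. node 0  ⊔preds=⊤  new=⊤  old=0  +wl: 3
  step 12. node 2  ⊔preds=⊤  new=⊤  old=0  +wl: 1
  step 13. node 5  ⊔preds=⊤  new=⊤  stable
  step 14. node 4  ⊔preds=⊤  new=⊤  old=3  +wl: 
  step 15. node 6  ⊔preds=⊤  new=⊤  stable
  step 16. node 3  ⊔preds=⊤  new=⊤  stable
  step 17. node 1  ⊔preds=⊤  new=⊤  stable

Least fixpoint reached:
  node 0: ⊤
  node 1: ⊤
  node 2: ⊤
  node 3: ⊤
  node 4: ⊤
  node 5: ⊤
  node 6: ⊤
  node 7: 1

no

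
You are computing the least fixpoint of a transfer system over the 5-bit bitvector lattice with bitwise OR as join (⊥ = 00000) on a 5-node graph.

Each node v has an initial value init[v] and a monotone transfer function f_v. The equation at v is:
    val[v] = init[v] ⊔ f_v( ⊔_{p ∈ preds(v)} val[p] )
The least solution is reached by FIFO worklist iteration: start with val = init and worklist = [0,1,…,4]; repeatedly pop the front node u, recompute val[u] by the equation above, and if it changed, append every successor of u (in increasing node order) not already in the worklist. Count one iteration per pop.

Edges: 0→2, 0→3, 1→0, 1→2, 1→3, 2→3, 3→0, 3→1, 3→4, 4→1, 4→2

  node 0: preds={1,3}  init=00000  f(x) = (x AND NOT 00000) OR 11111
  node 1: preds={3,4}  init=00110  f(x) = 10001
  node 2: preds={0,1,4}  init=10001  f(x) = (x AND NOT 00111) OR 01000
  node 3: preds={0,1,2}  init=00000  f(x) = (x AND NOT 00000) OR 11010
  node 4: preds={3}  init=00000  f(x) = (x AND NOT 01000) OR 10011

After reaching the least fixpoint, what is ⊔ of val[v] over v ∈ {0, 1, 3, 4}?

11111

Worklist (8 pops):
  #1 pop 0: in=00110 → 11111 (was 00000); enqueue []
  #2 pop 1: in=00000 → 10111 (was 00110); enqueue [0]
  #3 pop 2: in=11111 → 11001 (was 10001); enqueue []
  #4 pop 3: in=11111 → 11111 (was 00000); enqueue [1]
  #5 pop 4: in=11111 → 10111 (was 00000); enqueue [2]
  #6 pop 0: in=11111 → 11111 (no change)
  #7 pop 1: in=11111 → 10111 (no change)
  #8 pop 2: in=11111 → 11001 (no change)

Fixpoint:
  val[0] = 11111
  val[1] = 10111
  val[2] = 11001
  val[3] = 11111
  val[4] = 10111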